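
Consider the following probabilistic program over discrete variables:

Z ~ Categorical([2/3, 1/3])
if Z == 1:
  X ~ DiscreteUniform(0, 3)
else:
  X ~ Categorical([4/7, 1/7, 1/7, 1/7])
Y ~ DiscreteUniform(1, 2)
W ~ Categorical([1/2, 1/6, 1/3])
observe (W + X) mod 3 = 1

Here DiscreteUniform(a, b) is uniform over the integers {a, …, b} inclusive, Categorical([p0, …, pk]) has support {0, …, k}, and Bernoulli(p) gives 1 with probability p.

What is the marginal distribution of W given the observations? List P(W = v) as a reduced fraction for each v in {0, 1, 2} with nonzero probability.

Enumerate traces; 16 have nonzero weight after conditioning:
  (Z=0, X=0, Y=1, W=1) weight 2/63
  (Z=0, X=0, Y=2, W=1) weight 2/63
  (Z=0, X=1, Y=1, W=0) weight 1/42
  (Z=0, X=1, Y=2, W=0) weight 1/42
  (Z=0, X=2, Y=1, W=2) weight 1/63
  (Z=0, X=2, Y=2, W=2) weight 1/63
  (Z=0, X=3, Y=1, W=1) weight 1/126
  (Z=0, X=3, Y=2, W=1) weight 1/126
  … 8 more
Group by W:
  weight(W=0) = 5/56
  weight(W=1) = 3/28
  weight(W=2) = 5/84
Total weight = 5/56 + 3/28 + 5/84 = 43/168
P(W=0 | obs) = 5/56 / 43/168 = 15/43
P(W=1 | obs) = 3/28 / 43/168 = 18/43
P(W=2 | obs) = 5/84 / 43/168 = 10/43

P(W=0) = 15/43, P(W=1) = 18/43, P(W=2) = 10/43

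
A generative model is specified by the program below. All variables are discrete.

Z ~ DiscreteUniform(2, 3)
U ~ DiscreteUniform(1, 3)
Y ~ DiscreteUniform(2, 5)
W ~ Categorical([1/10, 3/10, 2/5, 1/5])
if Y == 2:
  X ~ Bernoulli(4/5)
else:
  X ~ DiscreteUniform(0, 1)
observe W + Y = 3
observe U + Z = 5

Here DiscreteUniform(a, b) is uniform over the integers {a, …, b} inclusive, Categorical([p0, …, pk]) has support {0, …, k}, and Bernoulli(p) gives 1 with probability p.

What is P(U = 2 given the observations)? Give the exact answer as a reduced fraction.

Enumerate traces; 8 have nonzero weight after conditioning:
  (Z=2, U=3, Y=2, W=1, X=0) weight 1/400
  (Z=2, U=3, Y=2, W=1, X=1) weight 1/100
  (Z=2, U=3, Y=3, W=0, X=0) weight 1/480
  (Z=2, U=3, Y=3, W=0, X=1) weight 1/480
  (Z=3, U=2, Y=2, W=1, X=0) weight 1/400
  (Z=3, U=2, Y=2, W=1, X=1) weight 1/100
  (Z=3, U=2, Y=3, W=0, X=0) weight 1/480
  (Z=3, U=2, Y=3, W=0, X=1) weight 1/480
Group by U:
  weight(U=2) = 1/60
  weight(U=3) = 1/60
Total weight = 1/60 + 1/60 = 1/30
P(U=2 | obs) = 1/60 / 1/30 = 1/2
P(U=3 | obs) = 1/60 / 1/30 = 1/2

P(U = 2 | obs) = 1/2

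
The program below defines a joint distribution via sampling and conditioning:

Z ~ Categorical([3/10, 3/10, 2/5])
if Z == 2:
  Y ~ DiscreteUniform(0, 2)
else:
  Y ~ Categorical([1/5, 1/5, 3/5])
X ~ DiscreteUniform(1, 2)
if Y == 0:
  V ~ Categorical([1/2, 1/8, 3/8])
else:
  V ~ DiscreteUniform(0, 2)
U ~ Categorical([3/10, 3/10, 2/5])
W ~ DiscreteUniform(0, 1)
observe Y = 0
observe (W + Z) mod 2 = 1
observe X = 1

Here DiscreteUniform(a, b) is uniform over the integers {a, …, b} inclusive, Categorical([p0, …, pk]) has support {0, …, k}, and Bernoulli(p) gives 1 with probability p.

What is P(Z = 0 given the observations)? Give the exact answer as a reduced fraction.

Enumerate traces; 27 have nonzero weight after conditioning:
  (Z=0, Y=0, X=1, V=0, U=0, W=1) weight 9/4000
  (Z=0, Y=0, X=1, V=0, U=1, W=1) weight 9/4000
  (Z=0, Y=0, X=1, V=0, U=2, W=1) weight 3/1000
  (Z=0, Y=0, X=1, V=1, U=0, W=1) weight 9/16000
  (Z=0, Y=0, X=1, V=1, U=1, W=1) weight 9/16000
  (Z=0, Y=0, X=1, V=1, U=2, W=1) weight 3/4000
  (Z=0, Y=0, X=1, V=2, U=0, W=1) weight 27/16000
  (Z=0, Y=0, X=1, V=2, U=1, W=1) weight 27/16000
  (Z=1, Y=0, X=1, V=0, U=0, W=0) weight 9/4000
  (Z=2, Y=0, X=1, V=0, U=0, W=1) weight 1/200
  … 17 more
Group by Z:
  weight(Z=0) = 3/200
  weight(Z=1) = 3/200
  weight(Z=2) = 1/30
Total weight = 3/200 + 3/200 + 1/30 = 19/300
P(Z=0 | obs) = 3/200 / 19/300 = 9/38
P(Z=1 | obs) = 3/200 / 19/300 = 9/38
P(Z=2 | obs) = 1/30 / 19/300 = 10/19

P(Z = 0 | obs) = 9/38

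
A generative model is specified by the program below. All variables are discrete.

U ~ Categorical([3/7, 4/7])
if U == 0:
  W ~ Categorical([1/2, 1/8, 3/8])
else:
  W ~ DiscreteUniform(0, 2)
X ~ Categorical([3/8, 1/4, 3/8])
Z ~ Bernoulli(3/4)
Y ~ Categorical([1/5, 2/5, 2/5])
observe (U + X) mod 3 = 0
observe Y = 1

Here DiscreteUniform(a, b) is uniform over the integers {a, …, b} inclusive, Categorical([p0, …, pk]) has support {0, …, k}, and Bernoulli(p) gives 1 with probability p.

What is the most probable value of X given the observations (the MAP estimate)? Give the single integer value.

Enumerate traces; 12 have nonzero weight after conditioning:
  (U=0, W=0, X=0, Z=0, Y=1) weight 9/1120
  (U=0, W=0, X=0, Z=1, Y=1) weight 27/1120
  (U=0, W=1, X=0, Z=0, Y=1) weight 9/4480
  (U=0, W=1, X=0, Z=1, Y=1) weight 27/4480
  (U=0, W=2, X=0, Z=0, Y=1) weight 27/4480
  (U=0, W=2, X=0, Z=1, Y=1) weight 81/4480
  (U=1, W=0, X=2, Z=0, Y=1) weight 1/140
  (U=1, W=0, X=2, Z=1, Y=1) weight 3/140
  … 4 more
Group by X:
  weight(X=0) = 9/140
  weight(X=2) = 3/35
Total weight = 9/140 + 3/35 = 3/20
P(X=0 | obs) = 9/140 / 3/20 = 3/7
P(X=2 | obs) = 3/35 / 3/20 = 4/7
argmax = 2

argmax_v P(X = v | obs) = 2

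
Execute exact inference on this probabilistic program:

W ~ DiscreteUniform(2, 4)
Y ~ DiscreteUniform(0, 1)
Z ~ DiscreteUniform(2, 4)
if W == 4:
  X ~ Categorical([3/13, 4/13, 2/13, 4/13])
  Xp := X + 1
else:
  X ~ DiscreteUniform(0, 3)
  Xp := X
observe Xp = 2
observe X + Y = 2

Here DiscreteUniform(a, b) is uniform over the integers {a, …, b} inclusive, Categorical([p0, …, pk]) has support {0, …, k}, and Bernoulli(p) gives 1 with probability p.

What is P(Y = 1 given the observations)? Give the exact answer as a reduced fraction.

Enumerate traces; 9 have nonzero weight after conditioning:
  (W=2, Y=0, Z=2, X=2) weight 1/72
  (W=2, Y=0, Z=3, X=2) weight 1/72
  (W=2, Y=0, Z=4, X=2) weight 1/72
  (W=3, Y=0, Z=2, X=2) weight 1/72
  (W=3, Y=0, Z=3, X=2) weight 1/72
  (W=3, Y=0, Z=4, X=2) weight 1/72
  (W=4, Y=1, Z=2, X=1) weight 2/117
  (W=4, Y=1, Z=3, X=1) weight 2/117
  … 1 more
Group by Y:
  weight(Y=0) = 1/12
  weight(Y=1) = 2/39
Total weight = 1/12 + 2/39 = 7/52
P(Y=0 | obs) = 1/12 / 7/52 = 13/21
P(Y=1 | obs) = 2/39 / 7/52 = 8/21

P(Y = 1 | obs) = 8/21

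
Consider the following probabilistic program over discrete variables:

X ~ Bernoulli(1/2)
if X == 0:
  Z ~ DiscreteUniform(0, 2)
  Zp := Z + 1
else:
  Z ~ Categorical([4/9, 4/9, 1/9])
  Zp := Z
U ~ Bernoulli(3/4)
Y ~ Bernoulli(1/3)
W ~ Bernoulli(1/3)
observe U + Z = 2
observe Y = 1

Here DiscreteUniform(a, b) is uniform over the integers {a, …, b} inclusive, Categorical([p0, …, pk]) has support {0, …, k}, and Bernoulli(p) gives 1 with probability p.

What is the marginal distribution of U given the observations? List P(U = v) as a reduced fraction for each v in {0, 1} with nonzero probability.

P(U=0) = 4/25, P(U=1) = 21/25

Enumerate traces; 8 have nonzero weight after conditioning:
  (X=0, Z=1, U=1, Y=1, W=0) weight 1/36
  (X=0, Z=1, U=1, Y=1, W=1) weight 1/72
  (X=0, Z=2, U=0, Y=1, W=0) weight 1/108
  (X=0, Z=2, U=0, Y=1, W=1) weight 1/216
  (X=1, Z=1, U=1, Y=1, W=0) weight 1/27
  (X=1, Z=1, U=1, Y=1, W=1) weight 1/54
  (X=1, Z=2, U=0, Y=1, W=0) weight 1/324
  (X=1, Z=2, U=0, Y=1, W=1) weight 1/648
Group by U:
  weight(U=0) = 1/54
  weight(U=1) = 7/72
Total weight = 1/54 + 7/72 = 25/216
P(U=0 | obs) = 1/54 / 25/216 = 4/25
P(U=1 | obs) = 7/72 / 25/216 = 21/25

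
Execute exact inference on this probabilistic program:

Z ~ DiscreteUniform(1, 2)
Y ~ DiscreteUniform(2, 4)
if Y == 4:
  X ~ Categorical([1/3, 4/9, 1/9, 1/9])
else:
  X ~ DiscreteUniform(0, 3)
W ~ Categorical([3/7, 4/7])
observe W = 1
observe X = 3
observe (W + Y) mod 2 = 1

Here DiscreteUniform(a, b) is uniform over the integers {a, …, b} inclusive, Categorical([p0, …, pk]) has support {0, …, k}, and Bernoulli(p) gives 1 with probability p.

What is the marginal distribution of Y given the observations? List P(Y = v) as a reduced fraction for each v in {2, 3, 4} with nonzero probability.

Enumerate traces; 4 have nonzero weight after conditioning:
  (Z=1, Y=2, X=3, W=1) weight 1/42
  (Z=1, Y=4, X=3, W=1) weight 2/189
  (Z=2, Y=2, X=3, W=1) weight 1/42
  (Z=2, Y=4, X=3, W=1) weight 2/189
Group by Y:
  weight(Y=2) = 1/21
  weight(Y=4) = 4/189
Total weight = 1/21 + 4/189 = 13/189
P(Y=2 | obs) = 1/21 / 13/189 = 9/13
P(Y=4 | obs) = 4/189 / 13/189 = 4/13

P(Y=2) = 9/13, P(Y=4) = 4/13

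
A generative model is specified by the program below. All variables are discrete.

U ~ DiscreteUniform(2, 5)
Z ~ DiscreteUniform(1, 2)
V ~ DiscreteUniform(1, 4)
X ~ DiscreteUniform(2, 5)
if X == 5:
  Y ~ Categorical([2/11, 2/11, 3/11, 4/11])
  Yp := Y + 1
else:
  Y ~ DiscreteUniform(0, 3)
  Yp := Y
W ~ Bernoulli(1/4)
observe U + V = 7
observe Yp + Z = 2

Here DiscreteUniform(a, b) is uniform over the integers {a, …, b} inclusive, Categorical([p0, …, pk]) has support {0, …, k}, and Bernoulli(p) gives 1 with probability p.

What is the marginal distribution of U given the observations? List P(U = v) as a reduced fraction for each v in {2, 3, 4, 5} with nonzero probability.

P(U=3) = 1/3, P(U=4) = 1/3, P(U=5) = 1/3

Enumerate traces; 42 have nonzero weight after conditioning:
  (U=3, Z=1, V=4, X=2, Y=1, W=0) weight 3/2048
  (U=3, Z=1, V=4, X=2, Y=1, W=1) weight 1/2048
  (U=3, Z=1, V=4, X=3, Y=1, W=0) weight 3/2048
  (U=3, Z=1, V=4, X=3, Y=1, W=1) weight 1/2048
  (U=3, Z=1, V=4, X=4, Y=1, W=0) weight 3/2048
  (U=3, Z=1, V=4, X=4, Y=1, W=1) weight 1/2048
  (U=3, Z=1, V=4, X=5, Y=0, W=0) weight 3/2816
  (U=3, Z=1, V=4, X=5, Y=0, W=1) weight 1/2816
  (U=4, Z=1, V=3, X=2, Y=1, W=0) weight 3/2048
  (U=5, Z=1, V=2, X=2, Y=1, W=0) weight 3/2048
  … 32 more
Group by U:
  weight(U=3) = 37/2816
  weight(U=4) = 37/2816
  weight(U=5) = 37/2816
Total weight = 37/2816 + 37/2816 + 37/2816 = 111/2816
P(U=3 | obs) = 37/2816 / 111/2816 = 1/3
P(U=4 | obs) = 37/2816 / 111/2816 = 1/3
P(U=5 | obs) = 37/2816 / 111/2816 = 1/3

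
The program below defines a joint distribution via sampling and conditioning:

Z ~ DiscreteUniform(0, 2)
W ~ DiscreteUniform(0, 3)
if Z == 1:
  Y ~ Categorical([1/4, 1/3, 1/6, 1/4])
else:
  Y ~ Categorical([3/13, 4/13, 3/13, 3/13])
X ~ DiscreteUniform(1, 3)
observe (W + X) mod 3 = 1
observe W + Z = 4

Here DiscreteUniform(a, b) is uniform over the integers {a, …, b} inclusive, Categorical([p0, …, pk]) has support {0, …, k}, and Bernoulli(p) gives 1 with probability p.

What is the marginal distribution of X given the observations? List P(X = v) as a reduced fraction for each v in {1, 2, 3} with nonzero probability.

P(X=1) = 1/2, P(X=2) = 1/2

Enumerate traces; 8 have nonzero weight after conditioning:
  (Z=1, W=3, Y=0, X=1) weight 1/144
  (Z=1, W=3, Y=1, X=1) weight 1/108
  (Z=1, W=3, Y=2, X=1) weight 1/216
  (Z=1, W=3, Y=3, X=1) weight 1/144
  (Z=2, W=2, Y=0, X=2) weight 1/156
  (Z=2, W=2, Y=1, X=2) weight 1/117
  (Z=2, W=2, Y=2, X=2) weight 1/156
  (Z=2, W=2, Y=3, X=2) weight 1/156
Group by X:
  weight(X=1) = 1/36
  weight(X=2) = 1/36
Total weight = 1/36 + 1/36 = 1/18
P(X=1 | obs) = 1/36 / 1/18 = 1/2
P(X=2 | obs) = 1/36 / 1/18 = 1/2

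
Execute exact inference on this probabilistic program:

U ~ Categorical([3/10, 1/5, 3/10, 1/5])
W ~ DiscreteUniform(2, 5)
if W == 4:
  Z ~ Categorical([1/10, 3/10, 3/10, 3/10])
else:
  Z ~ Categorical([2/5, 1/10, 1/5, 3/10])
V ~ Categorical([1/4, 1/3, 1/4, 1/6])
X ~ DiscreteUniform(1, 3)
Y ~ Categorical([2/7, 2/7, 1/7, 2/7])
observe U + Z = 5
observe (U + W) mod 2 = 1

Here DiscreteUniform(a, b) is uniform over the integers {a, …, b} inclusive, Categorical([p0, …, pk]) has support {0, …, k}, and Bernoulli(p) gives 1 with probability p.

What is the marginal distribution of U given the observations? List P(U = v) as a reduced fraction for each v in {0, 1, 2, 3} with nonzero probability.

P(U=2) = 9/14, P(U=3) = 5/14

Enumerate traces; 192 have nonzero weight after conditioning:
  (U=2, W=3, Z=3, V=0, X=1, Y=0) weight 3/5600
  (U=2, W=3, Z=3, V=0, X=1, Y=1) weight 3/5600
  (U=2, W=3, Z=3, V=0, X=1, Y=2) weight 3/11200
  (U=2, W=3, Z=3, V=0, X=1, Y=3) weight 3/5600
  (U=2, W=3, Z=3, V=0, X=2, Y=0) weight 3/5600
  (U=2, W=3, Z=3, V=0, X=2, Y=1) weight 3/5600
  (U=2, W=3, Z=3, V=0, X=2, Y=2) weight 3/11200
  (U=2, W=3, Z=3, V=0, X=2, Y=3) weight 3/5600
  (U=3, W=2, Z=2, V=0, X=1, Y=0) weight 1/4200
  … 183 more
Group by U:
  weight(U=2) = 9/200
  weight(U=3) = 1/40
Total weight = 9/200 + 1/40 = 7/100
P(U=2 | obs) = 9/200 / 7/100 = 9/14
P(U=3 | obs) = 1/40 / 7/100 = 5/14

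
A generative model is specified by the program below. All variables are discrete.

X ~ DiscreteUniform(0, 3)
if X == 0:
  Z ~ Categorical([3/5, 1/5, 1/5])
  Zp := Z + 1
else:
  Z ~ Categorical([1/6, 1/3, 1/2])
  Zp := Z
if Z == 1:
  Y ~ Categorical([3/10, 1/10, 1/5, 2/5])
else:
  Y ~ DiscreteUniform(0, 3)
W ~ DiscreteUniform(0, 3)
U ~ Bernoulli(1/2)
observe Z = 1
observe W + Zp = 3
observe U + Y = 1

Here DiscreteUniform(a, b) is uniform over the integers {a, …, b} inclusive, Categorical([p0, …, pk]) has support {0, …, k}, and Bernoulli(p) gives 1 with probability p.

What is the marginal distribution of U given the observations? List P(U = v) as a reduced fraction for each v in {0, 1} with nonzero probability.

P(U=0) = 1/4, P(U=1) = 3/4

Enumerate traces; 8 have nonzero weight after conditioning:
  (X=0, Z=1, Y=0, W=1, U=1) weight 3/1600
  (X=0, Z=1, Y=1, W=1, U=0) weight 1/1600
  (X=1, Z=1, Y=0, W=2, U=1) weight 1/320
  (X=1, Z=1, Y=1, W=2, U=0) weight 1/960
  (X=2, Z=1, Y=0, W=2, U=1) weight 1/320
  (X=2, Z=1, Y=1, W=2, U=0) weight 1/960
  (X=3, Z=1, Y=0, W=2, U=1) weight 1/320
  (X=3, Z=1, Y=1, W=2, U=0) weight 1/960
Group by U:
  weight(U=0) = 3/800
  weight(U=1) = 9/800
Total weight = 3/800 + 9/800 = 3/200
P(U=0 | obs) = 3/800 / 3/200 = 1/4
P(U=1 | obs) = 9/800 / 3/200 = 3/4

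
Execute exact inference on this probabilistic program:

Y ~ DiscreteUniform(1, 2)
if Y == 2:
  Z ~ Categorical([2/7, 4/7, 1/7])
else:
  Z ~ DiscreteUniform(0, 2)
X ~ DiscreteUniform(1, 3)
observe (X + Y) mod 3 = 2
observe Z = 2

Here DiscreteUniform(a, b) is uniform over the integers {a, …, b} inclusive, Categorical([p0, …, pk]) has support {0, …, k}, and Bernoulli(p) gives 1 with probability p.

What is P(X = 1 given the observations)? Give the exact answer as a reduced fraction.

P(X = 1 | obs) = 7/10

Enumerate traces; 2 have nonzero weight after conditioning:
  (Y=1, Z=2, X=1) weight 1/18
  (Y=2, Z=2, X=3) weight 1/42
Group by X:
  weight(X=1) = 1/18
  weight(X=3) = 1/42
Total weight = 1/18 + 1/42 = 5/63
P(X=1 | obs) = 1/18 / 5/63 = 7/10
P(X=3 | obs) = 1/42 / 5/63 = 3/10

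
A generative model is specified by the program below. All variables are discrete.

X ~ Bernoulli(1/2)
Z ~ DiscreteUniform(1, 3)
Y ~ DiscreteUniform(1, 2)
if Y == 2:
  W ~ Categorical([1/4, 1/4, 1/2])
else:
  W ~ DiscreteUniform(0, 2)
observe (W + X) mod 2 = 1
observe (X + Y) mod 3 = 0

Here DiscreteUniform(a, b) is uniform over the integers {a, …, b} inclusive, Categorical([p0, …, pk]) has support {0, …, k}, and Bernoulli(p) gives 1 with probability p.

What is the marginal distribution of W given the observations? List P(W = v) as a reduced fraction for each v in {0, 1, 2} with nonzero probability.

P(W=0) = 1/3, P(W=2) = 2/3

Enumerate traces; 6 have nonzero weight after conditioning:
  (X=1, Z=1, Y=2, W=0) weight 1/48
  (X=1, Z=1, Y=2, W=2) weight 1/24
  (X=1, Z=2, Y=2, W=0) weight 1/48
  (X=1, Z=2, Y=2, W=2) weight 1/24
  (X=1, Z=3, Y=2, W=0) weight 1/48
  (X=1, Z=3, Y=2, W=2) weight 1/24
Group by W:
  weight(W=0) = 1/16
  weight(W=2) = 1/8
Total weight = 1/16 + 1/8 = 3/16
P(W=0 | obs) = 1/16 / 3/16 = 1/3
P(W=2 | obs) = 1/8 / 3/16 = 2/3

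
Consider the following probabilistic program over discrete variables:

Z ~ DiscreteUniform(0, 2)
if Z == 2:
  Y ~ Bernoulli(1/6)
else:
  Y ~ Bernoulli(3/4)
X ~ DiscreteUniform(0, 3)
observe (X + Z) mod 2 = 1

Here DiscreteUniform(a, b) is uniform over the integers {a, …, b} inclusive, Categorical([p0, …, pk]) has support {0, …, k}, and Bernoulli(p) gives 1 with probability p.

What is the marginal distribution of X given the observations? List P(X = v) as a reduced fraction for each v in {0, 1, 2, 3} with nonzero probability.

P(X=0) = 1/6, P(X=1) = 1/3, P(X=2) = 1/6, P(X=3) = 1/3

Enumerate traces; 12 have nonzero weight after conditioning:
  (Z=0, Y=0, X=1) weight 1/48
  (Z=0, Y=0, X=3) weight 1/48
  (Z=0, Y=1, X=1) weight 1/16
  (Z=0, Y=1, X=3) weight 1/16
  (Z=1, Y=0, X=0) weight 1/48
  (Z=1, Y=0, X=2) weight 1/48
  (Z=1, Y=1, X=0) weight 1/16
  (Z=1, Y=1, X=2) weight 1/16
  … 4 more
Group by X:
  weight(X=0) = 1/12
  weight(X=1) = 1/6
  weight(X=2) = 1/12
  weight(X=3) = 1/6
Total weight = 1/12 + 1/6 + 1/12 + 1/6 = 1/2
P(X=0 | obs) = 1/12 / 1/2 = 1/6
P(X=1 | obs) = 1/6 / 1/2 = 1/3
P(X=2 | obs) = 1/12 / 1/2 = 1/6
P(X=3 | obs) = 1/6 / 1/2 = 1/3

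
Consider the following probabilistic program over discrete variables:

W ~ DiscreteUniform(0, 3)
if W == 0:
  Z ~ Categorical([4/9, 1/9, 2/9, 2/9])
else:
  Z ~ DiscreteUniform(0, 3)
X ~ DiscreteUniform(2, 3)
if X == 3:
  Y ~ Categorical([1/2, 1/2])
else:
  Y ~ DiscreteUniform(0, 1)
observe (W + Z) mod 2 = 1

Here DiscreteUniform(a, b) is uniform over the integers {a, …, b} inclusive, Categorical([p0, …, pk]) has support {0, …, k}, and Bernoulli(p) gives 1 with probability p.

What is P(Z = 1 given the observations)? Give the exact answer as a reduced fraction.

P(Z = 1 | obs) = 13/66

Enumerate traces; 32 have nonzero weight after conditioning:
  (W=0, Z=1, X=2, Y=0) weight 1/144
  (W=0, Z=1, X=2, Y=1) weight 1/144
  (W=0, Z=1, X=3, Y=0) weight 1/144
  (W=0, Z=1, X=3, Y=1) weight 1/144
  (W=0, Z=3, X=2, Y=0) weight 1/72
  (W=0, Z=3, X=2, Y=1) weight 1/72
  (W=0, Z=3, X=3, Y=0) weight 1/72
  (W=0, Z=3, X=3, Y=1) weight 1/72
  (W=1, Z=0, X=2, Y=0) weight 1/64
  (W=1, Z=2, X=2, Y=0) weight 1/64
  … 22 more
Group by Z:
  weight(Z=0) = 1/8
  weight(Z=1) = 13/144
  weight(Z=2) = 1/8
  weight(Z=3) = 17/144
Total weight = 1/8 + 13/144 + 1/8 + 17/144 = 11/24
P(Z=0 | obs) = 1/8 / 11/24 = 3/11
P(Z=1 | obs) = 13/144 / 11/24 = 13/66
P(Z=2 | obs) = 1/8 / 11/24 = 3/11
P(Z=3 | obs) = 17/144 / 11/24 = 17/66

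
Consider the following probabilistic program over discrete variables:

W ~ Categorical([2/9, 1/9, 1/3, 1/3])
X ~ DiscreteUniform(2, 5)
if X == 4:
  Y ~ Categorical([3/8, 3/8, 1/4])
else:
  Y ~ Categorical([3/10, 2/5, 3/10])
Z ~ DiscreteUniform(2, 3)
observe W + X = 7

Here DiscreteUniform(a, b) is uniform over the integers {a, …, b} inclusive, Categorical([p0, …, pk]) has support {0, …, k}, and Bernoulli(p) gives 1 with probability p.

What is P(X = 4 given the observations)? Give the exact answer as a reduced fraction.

P(X = 4 | obs) = 1/2

Enumerate traces; 12 have nonzero weight after conditioning:
  (W=2, X=5, Y=0, Z=2) weight 1/80
  (W=2, X=5, Y=0, Z=3) weight 1/80
  (W=2, X=5, Y=1, Z=2) weight 1/60
  (W=2, X=5, Y=1, Z=3) weight 1/60
  (W=2, X=5, Y=2, Z=2) weight 1/80
  (W=2, X=5, Y=2, Z=3) weight 1/80
  (W=3, X=4, Y=0, Z=2) weight 1/64
  (W=3, X=4, Y=0, Z=3) weight 1/64
  … 4 more
Group by X:
  weight(X=4) = 1/12
  weight(X=5) = 1/12
Total weight = 1/12 + 1/12 = 1/6
P(X=4 | obs) = 1/12 / 1/6 = 1/2
P(X=5 | obs) = 1/12 / 1/6 = 1/2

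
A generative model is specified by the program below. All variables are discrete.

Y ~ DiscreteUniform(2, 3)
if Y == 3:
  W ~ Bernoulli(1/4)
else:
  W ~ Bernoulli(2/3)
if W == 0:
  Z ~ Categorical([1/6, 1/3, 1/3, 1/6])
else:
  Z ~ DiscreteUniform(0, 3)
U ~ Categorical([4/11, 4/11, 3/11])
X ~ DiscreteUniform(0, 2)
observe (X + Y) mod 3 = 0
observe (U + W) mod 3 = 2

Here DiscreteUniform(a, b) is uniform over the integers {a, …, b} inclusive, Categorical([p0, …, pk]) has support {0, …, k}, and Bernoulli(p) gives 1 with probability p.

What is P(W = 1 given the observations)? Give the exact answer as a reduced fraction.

Enumerate traces; 16 have nonzero weight after conditioning:
  (Y=2, W=0, Z=0, U=2, X=1) weight 1/396
  (Y=2, W=0, Z=1, U=2, X=1) weight 1/198
  (Y=2, W=0, Z=2, U=2, X=1) weight 1/198
  (Y=2, W=0, Z=3, U=2, X=1) weight 1/396
  (Y=2, W=1, Z=0, U=1, X=1) weight 1/99
  (Y=2, W=1, Z=1, U=1, X=1) weight 1/99
  (Y=2, W=1, Z=2, U=1, X=1) weight 1/99
  (Y=2, W=1, Z=3, U=1, X=1) weight 1/99
  … 8 more
Group by W:
  weight(W=0) = 13/264
  weight(W=1) = 1/18
Total weight = 13/264 + 1/18 = 83/792
P(W=0 | obs) = 13/264 / 83/792 = 39/83
P(W=1 | obs) = 1/18 / 83/792 = 44/83

P(W = 1 | obs) = 44/83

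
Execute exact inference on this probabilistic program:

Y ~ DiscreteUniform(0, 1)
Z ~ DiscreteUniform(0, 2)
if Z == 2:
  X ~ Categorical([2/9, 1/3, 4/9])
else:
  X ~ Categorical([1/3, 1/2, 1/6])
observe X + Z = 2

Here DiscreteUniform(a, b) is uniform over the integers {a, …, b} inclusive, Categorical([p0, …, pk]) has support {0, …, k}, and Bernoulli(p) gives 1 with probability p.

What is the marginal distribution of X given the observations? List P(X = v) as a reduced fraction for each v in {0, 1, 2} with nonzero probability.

P(X=0) = 1/4, P(X=1) = 9/16, P(X=2) = 3/16

Enumerate traces; 6 have nonzero weight after conditioning:
  (Y=0, Z=0, X=2) weight 1/36
  (Y=0, Z=1, X=1) weight 1/12
  (Y=0, Z=2, X=0) weight 1/27
  (Y=1, Z=0, X=2) weight 1/36
  (Y=1, Z=1, X=1) weight 1/12
  (Y=1, Z=2, X=0) weight 1/27
Group by X:
  weight(X=0) = 2/27
  weight(X=1) = 1/6
  weight(X=2) = 1/18
Total weight = 2/27 + 1/6 + 1/18 = 8/27
P(X=0 | obs) = 2/27 / 8/27 = 1/4
P(X=1 | obs) = 1/6 / 8/27 = 9/16
P(X=2 | obs) = 1/18 / 8/27 = 3/16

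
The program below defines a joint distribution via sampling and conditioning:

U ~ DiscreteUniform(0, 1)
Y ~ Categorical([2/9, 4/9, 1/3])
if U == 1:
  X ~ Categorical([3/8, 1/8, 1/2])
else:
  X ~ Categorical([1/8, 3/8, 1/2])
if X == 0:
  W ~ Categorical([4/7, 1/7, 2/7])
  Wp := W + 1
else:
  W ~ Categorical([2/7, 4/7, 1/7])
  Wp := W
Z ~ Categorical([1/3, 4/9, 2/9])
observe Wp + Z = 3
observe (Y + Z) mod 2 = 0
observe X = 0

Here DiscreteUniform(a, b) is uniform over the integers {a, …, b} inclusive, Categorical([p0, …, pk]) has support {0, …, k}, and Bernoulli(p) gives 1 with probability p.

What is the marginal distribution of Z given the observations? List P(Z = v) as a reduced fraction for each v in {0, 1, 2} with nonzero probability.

P(Z=0) = 15/43, P(Z=1) = 8/43, P(Z=2) = 20/43

Enumerate traces; 10 have nonzero weight after conditioning:
  (U=0, Y=0, X=0, W=0, Z=2) weight 1/567
  (U=0, Y=0, X=0, W=2, Z=0) weight 1/756
  (U=0, Y=1, X=0, W=1, Z=1) weight 1/567
  (U=0, Y=2, X=0, W=0, Z=2) weight 1/378
  (U=0, Y=2, X=0, W=2, Z=0) weight 1/504
  (U=1, Y=0, X=0, W=0, Z=2) weight 1/189
  (U=1, Y=0, X=0, W=2, Z=0) weight 1/252
  (U=1, Y=1, X=0, W=1, Z=1) weight 1/189
  … 2 more
Group by Z:
  weight(Z=0) = 5/378
  weight(Z=1) = 4/567
  weight(Z=2) = 10/567
Total weight = 5/378 + 4/567 + 10/567 = 43/1134
P(Z=0 | obs) = 5/378 / 43/1134 = 15/43
P(Z=1 | obs) = 4/567 / 43/1134 = 8/43
P(Z=2 | obs) = 10/567 / 43/1134 = 20/43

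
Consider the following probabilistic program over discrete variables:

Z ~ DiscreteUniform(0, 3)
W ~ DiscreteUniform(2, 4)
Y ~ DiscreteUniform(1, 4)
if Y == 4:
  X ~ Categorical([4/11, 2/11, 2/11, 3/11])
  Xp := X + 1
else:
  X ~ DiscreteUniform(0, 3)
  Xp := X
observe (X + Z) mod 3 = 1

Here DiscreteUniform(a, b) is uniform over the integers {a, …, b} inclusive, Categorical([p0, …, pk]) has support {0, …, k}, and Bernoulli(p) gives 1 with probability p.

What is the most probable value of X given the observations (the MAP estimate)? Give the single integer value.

argmax_v P(X = v | obs) = 1

Enumerate traces; 60 have nonzero weight after conditioning:
  (Z=0, W=2, Y=1, X=1) weight 1/192
  (Z=0, W=2, Y=2, X=1) weight 1/192
  (Z=0, W=2, Y=3, X=1) weight 1/192
  (Z=0, W=2, Y=4, X=1) weight 1/264
  (Z=0, W=3, Y=1, X=1) weight 1/192
  (Z=0, W=3, Y=2, X=1) weight 1/192
  (Z=0, W=3, Y=3, X=1) weight 1/192
  (Z=0, W=3, Y=4, X=1) weight 1/264
  (Z=1, W=2, Y=1, X=0) weight 1/192
  (Z=1, W=2, Y=1, X=3) weight 1/192
  … 50 more
Group by X:
  weight(X=0) = 49/704
  weight(X=1) = 41/352
  weight(X=2) = 41/704
  weight(X=3) = 45/704
Total weight = 49/704 + 41/352 + 41/704 + 45/704 = 217/704
P(X=0 | obs) = 49/704 / 217/704 = 7/31
P(X=1 | obs) = 41/352 / 217/704 = 82/217
P(X=2 | obs) = 41/704 / 217/704 = 41/217
P(X=3 | obs) = 45/704 / 217/704 = 45/217
argmax = 1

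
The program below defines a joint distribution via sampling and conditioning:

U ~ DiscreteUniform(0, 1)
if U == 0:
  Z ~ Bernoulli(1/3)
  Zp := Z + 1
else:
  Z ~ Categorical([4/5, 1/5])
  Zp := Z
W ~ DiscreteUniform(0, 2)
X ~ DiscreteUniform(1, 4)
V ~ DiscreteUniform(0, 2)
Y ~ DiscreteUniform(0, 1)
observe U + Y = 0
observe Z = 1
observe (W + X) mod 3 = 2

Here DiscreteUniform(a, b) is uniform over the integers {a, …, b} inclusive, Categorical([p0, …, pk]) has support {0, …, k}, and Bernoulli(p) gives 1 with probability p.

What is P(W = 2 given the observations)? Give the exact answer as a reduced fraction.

P(W = 2 | obs) = 1/4

Enumerate traces; 12 have nonzero weight after conditioning:
  (U=0, Z=1, W=0, X=2, V=0, Y=0) weight 1/432
  (U=0, Z=1, W=0, X=2, V=1, Y=0) weight 1/432
  (U=0, Z=1, W=0, X=2, V=2, Y=0) weight 1/432
  (U=0, Z=1, W=1, X=1, V=0, Y=0) weight 1/432
  (U=0, Z=1, W=1, X=1, V=1, Y=0) weight 1/432
  (U=0, Z=1, W=1, X=1, V=2, Y=0) weight 1/432
  (U=0, Z=1, W=1, X=4, V=0, Y=0) weight 1/432
  (U=0, Z=1, W=1, X=4, V=1, Y=0) weight 1/432
  (U=0, Z=1, W=2, X=3, V=0, Y=0) weight 1/432
  … 3 more
Group by W:
  weight(W=0) = 1/144
  weight(W=1) = 1/72
  weight(W=2) = 1/144
Total weight = 1/144 + 1/72 + 1/144 = 1/36
P(W=0 | obs) = 1/144 / 1/36 = 1/4
P(W=1 | obs) = 1/72 / 1/36 = 1/2
P(W=2 | obs) = 1/144 / 1/36 = 1/4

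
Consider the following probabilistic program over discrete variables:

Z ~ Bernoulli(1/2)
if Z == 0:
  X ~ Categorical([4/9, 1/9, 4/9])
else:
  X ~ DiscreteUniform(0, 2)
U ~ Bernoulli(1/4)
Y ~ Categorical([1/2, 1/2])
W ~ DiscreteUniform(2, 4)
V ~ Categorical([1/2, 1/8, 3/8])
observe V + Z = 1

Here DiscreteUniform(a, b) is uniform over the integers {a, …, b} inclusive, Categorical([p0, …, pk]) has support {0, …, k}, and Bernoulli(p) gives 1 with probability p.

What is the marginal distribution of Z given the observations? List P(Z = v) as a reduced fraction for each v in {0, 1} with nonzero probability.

P(Z=0) = 1/5, P(Z=1) = 4/5

Enumerate traces; 72 have nonzero weight after conditioning:
  (Z=0, X=0, U=0, Y=0, W=2, V=1) weight 1/288
  (Z=0, X=0, U=0, Y=0, W=3, V=1) weight 1/288
  (Z=0, X=0, U=0, Y=0, W=4, V=1) weight 1/288
  (Z=0, X=0, U=0, Y=1, W=2, V=1) weight 1/288
  (Z=0, X=0, U=0, Y=1, W=3, V=1) weight 1/288
  (Z=0, X=0, U=0, Y=1, W=4, V=1) weight 1/288
  (Z=0, X=0, U=1, Y=0, W=2, V=1) weight 1/864
  (Z=0, X=0, U=1, Y=0, W=3, V=1) weight 1/864
  (Z=1, X=0, U=0, Y=0, W=2, V=0) weight 1/96
  … 63 more
Group by Z:
  weight(Z=0) = 1/16
  weight(Z=1) = 1/4
Total weight = 1/16 + 1/4 = 5/16
P(Z=0 | obs) = 1/16 / 5/16 = 1/5
P(Z=1 | obs) = 1/4 / 5/16 = 4/5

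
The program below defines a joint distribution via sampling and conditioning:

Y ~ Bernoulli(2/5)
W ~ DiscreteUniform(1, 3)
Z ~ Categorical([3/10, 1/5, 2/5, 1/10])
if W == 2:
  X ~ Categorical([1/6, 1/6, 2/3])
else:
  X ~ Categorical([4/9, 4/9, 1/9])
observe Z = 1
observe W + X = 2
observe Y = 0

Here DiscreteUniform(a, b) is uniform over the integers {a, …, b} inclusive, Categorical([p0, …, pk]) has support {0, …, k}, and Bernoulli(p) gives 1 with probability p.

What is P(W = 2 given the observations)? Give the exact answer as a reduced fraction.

P(W = 2 | obs) = 3/11

Enumerate traces; 2 have nonzero weight after conditioning:
  (Y=0, W=1, Z=1, X=1) weight 4/225
  (Y=0, W=2, Z=1, X=0) weight 1/150
Group by W:
  weight(W=1) = 4/225
  weight(W=2) = 1/150
Total weight = 4/225 + 1/150 = 11/450
P(W=1 | obs) = 4/225 / 11/450 = 8/11
P(W=2 | obs) = 1/150 / 11/450 = 3/11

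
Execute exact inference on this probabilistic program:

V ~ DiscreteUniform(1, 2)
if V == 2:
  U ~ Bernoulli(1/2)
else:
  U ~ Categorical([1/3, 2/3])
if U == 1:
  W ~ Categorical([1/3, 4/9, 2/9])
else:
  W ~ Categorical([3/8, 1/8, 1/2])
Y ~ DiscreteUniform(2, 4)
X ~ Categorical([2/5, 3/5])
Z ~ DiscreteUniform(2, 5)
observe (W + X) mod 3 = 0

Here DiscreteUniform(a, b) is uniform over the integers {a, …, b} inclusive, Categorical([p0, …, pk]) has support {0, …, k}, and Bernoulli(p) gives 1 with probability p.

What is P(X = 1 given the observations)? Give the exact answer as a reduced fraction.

Enumerate traces; 96 have nonzero weight after conditioning:
  (V=1, U=0, W=0, Y=2, X=0, Z=2) weight 1/480
  (V=1, U=0, W=0, Y=2, X=0, Z=3) weight 1/480
  (V=1, U=0, W=0, Y=2, X=0, Z=4) weight 1/480
  (V=1, U=0, W=0, Y=2, X=0, Z=5) weight 1/480
  (V=1, U=0, W=0, Y=3, X=0, Z=2) weight 1/480
  (V=1, U=0, W=0, Y=3, X=0, Z=3) weight 1/480
  (V=1, U=0, W=0, Y=3, X=0, Z=4) weight 1/480
  (V=1, U=0, W=0, Y=3, X=0, Z=5) weight 1/480
  (V=1, U=0, W=2, Y=2, X=1, Z=2) weight 1/240
  … 87 more
Group by X:
  weight(X=0) = 101/720
  weight(X=1) = 73/360
Total weight = 101/720 + 73/360 = 247/720
P(X=0 | obs) = 101/720 / 247/720 = 101/247
P(X=1 | obs) = 73/360 / 247/720 = 146/247

P(X = 1 | obs) = 146/247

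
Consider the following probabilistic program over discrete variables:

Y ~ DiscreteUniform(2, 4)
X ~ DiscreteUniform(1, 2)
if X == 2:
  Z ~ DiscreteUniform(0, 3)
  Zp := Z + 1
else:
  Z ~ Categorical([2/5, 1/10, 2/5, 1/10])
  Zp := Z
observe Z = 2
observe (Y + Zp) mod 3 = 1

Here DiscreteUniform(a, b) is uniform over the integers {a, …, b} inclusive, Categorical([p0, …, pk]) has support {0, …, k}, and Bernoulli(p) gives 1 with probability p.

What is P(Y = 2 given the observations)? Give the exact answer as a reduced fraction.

Enumerate traces; 2 have nonzero weight after conditioning:
  (Y=2, X=1, Z=2) weight 1/15
  (Y=4, X=2, Z=2) weight 1/24
Group by Y:
  weight(Y=2) = 1/15
  weight(Y=4) = 1/24
Total weight = 1/15 + 1/24 = 13/120
P(Y=2 | obs) = 1/15 / 13/120 = 8/13
P(Y=4 | obs) = 1/24 / 13/120 = 5/13

P(Y = 2 | obs) = 8/13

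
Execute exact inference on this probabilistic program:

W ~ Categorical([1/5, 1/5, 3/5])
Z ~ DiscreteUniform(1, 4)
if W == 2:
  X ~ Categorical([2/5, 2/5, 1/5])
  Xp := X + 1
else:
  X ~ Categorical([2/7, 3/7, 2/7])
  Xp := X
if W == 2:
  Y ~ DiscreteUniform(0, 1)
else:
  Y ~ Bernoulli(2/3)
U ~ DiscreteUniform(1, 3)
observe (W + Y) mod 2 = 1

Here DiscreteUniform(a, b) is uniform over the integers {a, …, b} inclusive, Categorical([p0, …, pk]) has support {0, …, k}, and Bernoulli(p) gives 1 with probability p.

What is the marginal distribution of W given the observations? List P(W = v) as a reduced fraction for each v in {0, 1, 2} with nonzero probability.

Enumerate traces; 108 have nonzero weight after conditioning:
  (W=0, Z=1, X=0, Y=1, U=1) weight 1/315
  (W=0, Z=1, X=0, Y=1, U=2) weight 1/315
  (W=0, Z=1, X=0, Y=1, U=3) weight 1/315
  (W=0, Z=1, X=1, Y=1, U=1) weight 1/210
  (W=0, Z=1, X=1, Y=1, U=2) weight 1/210
  (W=0, Z=1, X=1, Y=1, U=3) weight 1/210
  (W=0, Z=1, X=2, Y=1, U=1) weight 1/315
  (W=0, Z=1, X=2, Y=1, U=2) weight 1/315
  (W=1, Z=1, X=0, Y=0, U=1) weight 1/630
  (W=2, Z=1, X=0, Y=1, U=1) weight 1/100
  … 98 more
Group by W:
  weight(W=0) = 2/15
  weight(W=1) = 1/15
  weight(W=2) = 3/10
Total weight = 2/15 + 1/15 + 3/10 = 1/2
P(W=0 | obs) = 2/15 / 1/2 = 4/15
P(W=1 | obs) = 1/15 / 1/2 = 2/15
P(W=2 | obs) = 3/10 / 1/2 = 3/5

P(W=0) = 4/15, P(W=1) = 2/15, P(W=2) = 3/5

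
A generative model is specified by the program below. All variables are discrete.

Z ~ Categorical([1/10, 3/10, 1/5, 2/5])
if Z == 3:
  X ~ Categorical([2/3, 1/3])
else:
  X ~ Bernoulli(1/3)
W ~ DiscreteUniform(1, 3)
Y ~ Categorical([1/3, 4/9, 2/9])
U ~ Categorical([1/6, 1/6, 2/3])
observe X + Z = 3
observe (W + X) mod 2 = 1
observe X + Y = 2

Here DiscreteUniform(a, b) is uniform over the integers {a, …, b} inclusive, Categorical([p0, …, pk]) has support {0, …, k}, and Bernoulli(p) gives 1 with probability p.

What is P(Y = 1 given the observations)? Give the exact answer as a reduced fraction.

P(Y = 1 | obs) = 1/5

Enumerate traces; 9 have nonzero weight after conditioning:
  (Z=2, X=1, W=2, Y=1, U=0) weight 2/1215
  (Z=2, X=1, W=2, Y=1, U=1) weight 2/1215
  (Z=2, X=1, W=2, Y=1, U=2) weight 8/1215
  (Z=3, X=0, W=1, Y=2, U=0) weight 4/1215
  (Z=3, X=0, W=1, Y=2, U=1) weight 4/1215
  (Z=3, X=0, W=1, Y=2, U=2) weight 16/1215
  (Z=3, X=0, W=3, Y=2, U=0) weight 4/1215
  (Z=3, X=0, W=3, Y=2, U=1) weight 4/1215
  … 1 more
Group by Y:
  weight(Y=1) = 4/405
  weight(Y=2) = 16/405
Total weight = 4/405 + 16/405 = 4/81
P(Y=1 | obs) = 4/405 / 4/81 = 1/5
P(Y=2 | obs) = 16/405 / 4/81 = 4/5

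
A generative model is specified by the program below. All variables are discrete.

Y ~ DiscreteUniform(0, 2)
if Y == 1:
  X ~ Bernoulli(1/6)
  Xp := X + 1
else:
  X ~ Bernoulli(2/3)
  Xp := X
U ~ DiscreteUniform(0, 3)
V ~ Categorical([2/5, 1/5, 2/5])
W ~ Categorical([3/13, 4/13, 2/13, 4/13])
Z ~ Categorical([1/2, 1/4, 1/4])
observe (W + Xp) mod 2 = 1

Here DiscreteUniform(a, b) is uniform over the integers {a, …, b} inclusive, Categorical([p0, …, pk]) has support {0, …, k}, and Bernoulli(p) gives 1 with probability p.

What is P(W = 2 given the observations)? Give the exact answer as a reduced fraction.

P(W = 2 | obs) = 26/105

Enumerate traces; 432 have nonzero weight after conditioning:
  (Y=0, X=0, U=0, V=0, W=1, Z=0) weight 1/585
  (Y=0, X=0, U=0, V=0, W=1, Z=1) weight 1/1170
  (Y=0, X=0, U=0, V=0, W=1, Z=2) weight 1/1170
  (Y=0, X=0, U=0, V=0, W=3, Z=0) weight 1/585
  (Y=0, X=0, U=0, V=0, W=3, Z=1) weight 1/1170
  (Y=0, X=0, U=0, V=0, W=3, Z=2) weight 1/1170
  (Y=0, X=0, U=0, V=1, W=1, Z=0) weight 1/1170
  (Y=0, X=0, U=0, V=1, W=1, Z=1) weight 1/2340
  (Y=0, X=1, U=0, V=0, W=0, Z=0) weight 1/390
  (Y=0, X=1, U=0, V=0, W=2, Z=0) weight 1/585
  … 422 more
Group by W:
  weight(W=0) = 1/6
  weight(W=1) = 10/117
  weight(W=2) = 1/9
  weight(W=3) = 10/117
Total weight = 1/6 + 10/117 + 1/9 + 10/117 = 35/78
P(W=0 | obs) = 1/6 / 35/78 = 13/35
P(W=1 | obs) = 10/117 / 35/78 = 4/21
P(W=2 | obs) = 1/9 / 35/78 = 26/105
P(W=3 | obs) = 10/117 / 35/78 = 4/21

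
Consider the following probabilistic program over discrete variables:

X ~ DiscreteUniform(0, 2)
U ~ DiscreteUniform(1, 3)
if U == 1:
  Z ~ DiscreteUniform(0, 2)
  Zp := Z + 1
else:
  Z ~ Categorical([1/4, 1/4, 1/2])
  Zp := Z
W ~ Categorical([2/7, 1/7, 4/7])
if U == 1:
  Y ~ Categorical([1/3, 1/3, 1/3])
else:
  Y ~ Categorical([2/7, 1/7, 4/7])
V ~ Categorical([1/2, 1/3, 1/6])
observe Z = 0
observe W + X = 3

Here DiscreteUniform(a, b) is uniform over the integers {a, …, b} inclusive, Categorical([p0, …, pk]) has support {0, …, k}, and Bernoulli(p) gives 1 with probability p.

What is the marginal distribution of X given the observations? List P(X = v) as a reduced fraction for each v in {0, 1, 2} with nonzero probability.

Enumerate traces; 54 have nonzero weight after conditioning:
  (X=1, U=1, Z=0, W=2, Y=0, V=0) weight 2/567
  (X=1, U=1, Z=0, W=2, Y=0, V=1) weight 4/1701
  (X=1, U=1, Z=0, W=2, Y=0, V=2) weight 2/1701
  (X=1, U=1, Z=0, W=2, Y=1, V=0) weight 2/567
  (X=1, U=1, Z=0, W=2, Y=1, V=1) weight 4/1701
  (X=1, U=1, Z=0, W=2, Y=1, V=2) weight 2/1701
  (X=1, U=1, Z=0, W=2, Y=2, V=0) weight 2/567
  (X=1, U=1, Z=0, W=2, Y=2, V=1) weight 4/1701
  (X=2, U=1, Z=0, W=1, Y=0, V=0) weight 1/1134
  … 45 more
Group by X:
  weight(X=1) = 10/189
  weight(X=2) = 5/378
Total weight = 10/189 + 5/378 = 25/378
P(X=1 | obs) = 10/189 / 25/378 = 4/5
P(X=2 | obs) = 5/378 / 25/378 = 1/5

P(X=1) = 4/5, P(X=2) = 1/5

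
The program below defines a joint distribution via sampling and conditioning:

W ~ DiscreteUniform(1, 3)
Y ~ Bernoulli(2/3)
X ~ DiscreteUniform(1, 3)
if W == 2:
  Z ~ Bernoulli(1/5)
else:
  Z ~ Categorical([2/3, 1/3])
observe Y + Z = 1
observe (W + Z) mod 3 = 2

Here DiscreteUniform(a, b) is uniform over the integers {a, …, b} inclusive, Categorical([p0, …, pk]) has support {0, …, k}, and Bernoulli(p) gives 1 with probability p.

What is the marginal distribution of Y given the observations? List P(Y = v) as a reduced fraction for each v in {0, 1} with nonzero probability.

P(Y=0) = 5/29, P(Y=1) = 24/29

Enumerate traces; 6 have nonzero weight after conditioning:
  (W=1, Y=0, X=1, Z=1) weight 1/81
  (W=1, Y=0, X=2, Z=1) weight 1/81
  (W=1, Y=0, X=3, Z=1) weight 1/81
  (W=2, Y=1, X=1, Z=0) weight 8/135
  (W=2, Y=1, X=2, Z=0) weight 8/135
  (W=2, Y=1, X=3, Z=0) weight 8/135
Group by Y:
  weight(Y=0) = 1/27
  weight(Y=1) = 8/45
Total weight = 1/27 + 8/45 = 29/135
P(Y=0 | obs) = 1/27 / 29/135 = 5/29
P(Y=1 | obs) = 8/45 / 29/135 = 24/29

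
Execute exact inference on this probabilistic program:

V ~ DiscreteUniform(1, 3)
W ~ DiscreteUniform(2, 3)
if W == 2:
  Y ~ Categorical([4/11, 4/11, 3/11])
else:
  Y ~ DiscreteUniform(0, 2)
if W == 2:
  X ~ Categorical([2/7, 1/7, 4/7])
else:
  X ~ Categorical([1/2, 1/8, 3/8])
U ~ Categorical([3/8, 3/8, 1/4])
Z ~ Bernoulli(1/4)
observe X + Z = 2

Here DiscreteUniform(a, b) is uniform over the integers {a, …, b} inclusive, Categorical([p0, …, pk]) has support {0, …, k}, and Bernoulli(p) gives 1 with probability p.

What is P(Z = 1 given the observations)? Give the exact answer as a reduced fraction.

P(Z = 1 | obs) = 5/58

Enumerate traces; 108 have nonzero weight after conditioning:
  (V=1, W=2, Y=0, X=1, U=0, Z=1) weight 1/1232
  (V=1, W=2, Y=0, X=1, U=1, Z=1) weight 1/1232
  (V=1, W=2, Y=0, X=1, U=2, Z=1) weight 1/1848
  (V=1, W=2, Y=0, X=2, U=0, Z=0) weight 3/308
  (V=1, W=2, Y=0, X=2, U=1, Z=0) weight 3/308
  (V=1, W=2, Y=0, X=2, U=2, Z=0) weight 1/154
  (V=1, W=2, Y=1, X=1, U=0, Z=1) weight 1/1232
  (V=1, W=2, Y=1, X=1, U=1, Z=1) weight 1/1232
  … 100 more
Group by Z:
  weight(Z=0) = 159/448
  weight(Z=1) = 15/448
Total weight = 159/448 + 15/448 = 87/224
P(Z=0 | obs) = 159/448 / 87/224 = 53/58
P(Z=1 | obs) = 15/448 / 87/224 = 5/58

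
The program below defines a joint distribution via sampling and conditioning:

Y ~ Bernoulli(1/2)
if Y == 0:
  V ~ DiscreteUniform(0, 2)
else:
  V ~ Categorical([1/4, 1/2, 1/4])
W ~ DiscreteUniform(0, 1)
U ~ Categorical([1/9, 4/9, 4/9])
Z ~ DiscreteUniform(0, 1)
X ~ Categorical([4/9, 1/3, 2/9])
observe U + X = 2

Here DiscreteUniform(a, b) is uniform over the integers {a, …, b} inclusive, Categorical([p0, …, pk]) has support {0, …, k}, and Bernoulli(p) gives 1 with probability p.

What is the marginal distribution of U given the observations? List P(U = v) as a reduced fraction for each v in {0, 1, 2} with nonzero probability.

Enumerate traces; 72 have nonzero weight after conditioning:
  (Y=0, V=0, W=0, U=0, Z=0, X=2) weight 1/972
  (Y=0, V=0, W=0, U=0, Z=1, X=2) weight 1/972
  (Y=0, V=0, W=0, U=1, Z=0, X=1) weight 1/162
  (Y=0, V=0, W=0, U=1, Z=1, X=1) weight 1/162
  (Y=0, V=0, W=0, U=2, Z=0, X=0) weight 2/243
  (Y=0, V=0, W=0, U=2, Z=1, X=0) weight 2/243
  (Y=0, V=0, W=1, U=0, Z=0, X=2) weight 1/972
  (Y=0, V=0, W=1, U=0, Z=1, X=2) weight 1/972
  … 64 more
Group by U:
  weight(U=0) = 2/81
  weight(U=1) = 4/27
  weight(U=2) = 16/81
Total weight = 2/81 + 4/27 + 16/81 = 10/27
P(U=0 | obs) = 2/81 / 10/27 = 1/15
P(U=1 | obs) = 4/27 / 10/27 = 2/5
P(U=2 | obs) = 16/81 / 10/27 = 8/15

P(U=0) = 1/15, P(U=1) = 2/5, P(U=2) = 8/15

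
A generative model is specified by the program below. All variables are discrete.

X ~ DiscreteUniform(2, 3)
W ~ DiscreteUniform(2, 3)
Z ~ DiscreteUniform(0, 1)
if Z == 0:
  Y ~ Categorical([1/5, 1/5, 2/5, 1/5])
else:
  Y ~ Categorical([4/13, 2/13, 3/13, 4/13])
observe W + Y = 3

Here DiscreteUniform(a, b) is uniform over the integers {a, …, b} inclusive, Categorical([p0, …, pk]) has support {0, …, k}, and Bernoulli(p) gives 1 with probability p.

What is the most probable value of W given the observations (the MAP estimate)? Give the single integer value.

Enumerate traces; 8 have nonzero weight after conditioning:
  (X=2, W=2, Z=0, Y=1) weight 1/40
  (X=2, W=2, Z=1, Y=1) weight 1/52
  (X=2, W=3, Z=0, Y=0) weight 1/40
  (X=2, W=3, Z=1, Y=0) weight 1/26
  (X=3, W=2, Z=0, Y=1) weight 1/40
  (X=3, W=2, Z=1, Y=1) weight 1/52
  (X=3, W=3, Z=0, Y=0) weight 1/40
  (X=3, W=3, Z=1, Y=0) weight 1/26
Group by W:
  weight(W=2) = 23/260
  weight(W=3) = 33/260
Total weight = 23/260 + 33/260 = 14/65
P(W=2 | obs) = 23/260 / 14/65 = 23/56
P(W=3 | obs) = 33/260 / 14/65 = 33/56
argmax = 3

argmax_v P(W = v | obs) = 3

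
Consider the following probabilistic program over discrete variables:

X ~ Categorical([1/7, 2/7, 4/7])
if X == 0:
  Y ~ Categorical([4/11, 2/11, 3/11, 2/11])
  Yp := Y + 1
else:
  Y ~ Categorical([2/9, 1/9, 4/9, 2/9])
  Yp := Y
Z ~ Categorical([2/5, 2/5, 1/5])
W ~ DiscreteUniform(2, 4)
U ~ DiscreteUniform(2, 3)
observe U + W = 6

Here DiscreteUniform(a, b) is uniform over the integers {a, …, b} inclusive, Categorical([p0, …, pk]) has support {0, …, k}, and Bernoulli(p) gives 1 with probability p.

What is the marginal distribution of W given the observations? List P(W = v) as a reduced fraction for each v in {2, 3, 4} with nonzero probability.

P(W=3) = 1/2, P(W=4) = 1/2

Enumerate traces; 72 have nonzero weight after conditioning:
  (X=0, Y=0, Z=0, W=3, U=3) weight 4/1155
  (X=0, Y=0, Z=0, W=4, U=2) weight 4/1155
  (X=0, Y=0, Z=1, W=3, U=3) weight 4/1155
  (X=0, Y=0, Z=1, W=4, U=2) weight 4/1155
  (X=0, Y=0, Z=2, W=3, U=3) weight 2/1155
  (X=0, Y=0, Z=2, W=4, U=2) weight 2/1155
  (X=0, Y=1, Z=0, W=3, U=3) weight 2/1155
  (X=0, Y=1, Z=0, W=4, U=2) weight 2/1155
  … 64 more
Group by W:
  weight(W=3) = 1/6
  weight(W=4) = 1/6
Total weight = 1/6 + 1/6 = 1/3
P(W=3 | obs) = 1/6 / 1/3 = 1/2
P(W=4 | obs) = 1/6 / 1/3 = 1/2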